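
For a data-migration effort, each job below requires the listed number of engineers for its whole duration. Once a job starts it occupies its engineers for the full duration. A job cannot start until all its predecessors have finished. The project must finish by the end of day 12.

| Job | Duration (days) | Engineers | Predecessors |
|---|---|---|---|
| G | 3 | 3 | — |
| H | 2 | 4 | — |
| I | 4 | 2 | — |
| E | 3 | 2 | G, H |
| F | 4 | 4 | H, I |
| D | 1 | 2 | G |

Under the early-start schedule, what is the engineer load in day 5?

At early start, day 5 has: E, F.
Demand: 2 + 4 = 6.

6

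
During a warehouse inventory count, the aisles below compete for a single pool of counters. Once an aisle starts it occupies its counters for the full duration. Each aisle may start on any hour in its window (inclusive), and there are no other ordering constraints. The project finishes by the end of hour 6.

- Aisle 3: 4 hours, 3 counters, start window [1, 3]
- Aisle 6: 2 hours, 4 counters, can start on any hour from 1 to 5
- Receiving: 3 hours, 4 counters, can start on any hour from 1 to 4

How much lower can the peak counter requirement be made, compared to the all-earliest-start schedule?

4

Early-start peak: h1:11  h2:11  h3:7  h4:3  h5:0  h6:0 ⇒ 11.
Leveled (Aisle 3@1, Aisle 6@1, Receiving@3): h1:7  h2:7  h3:7  h4:7  h5:4  h6:0 ⇒ 7.
Reduction 11 − 7 = 4.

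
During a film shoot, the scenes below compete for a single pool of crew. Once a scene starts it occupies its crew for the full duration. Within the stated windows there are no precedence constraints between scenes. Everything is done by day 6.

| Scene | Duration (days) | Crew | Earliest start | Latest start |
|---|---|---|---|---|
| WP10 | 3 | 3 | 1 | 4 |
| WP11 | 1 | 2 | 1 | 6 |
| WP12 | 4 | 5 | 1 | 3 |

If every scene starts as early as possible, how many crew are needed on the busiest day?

10

Early-start schedule: WP10@1, WP11@1, WP12@1.
Load per day: day 1: 10, day 2: 8, day 3: 8, day 4: 5, day 5: 0, day 6: 0.
Peak is 10.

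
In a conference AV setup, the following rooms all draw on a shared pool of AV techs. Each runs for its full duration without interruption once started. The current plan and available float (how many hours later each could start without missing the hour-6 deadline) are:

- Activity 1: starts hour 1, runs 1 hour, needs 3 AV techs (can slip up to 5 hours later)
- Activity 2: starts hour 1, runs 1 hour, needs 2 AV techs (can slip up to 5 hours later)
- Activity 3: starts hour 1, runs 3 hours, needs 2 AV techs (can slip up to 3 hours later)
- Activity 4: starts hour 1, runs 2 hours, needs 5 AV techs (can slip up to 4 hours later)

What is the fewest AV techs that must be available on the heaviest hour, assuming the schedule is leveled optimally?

5

Early-start (Activity 1@1, Activity 2@1, Activity 3@1, Activity 4@1) gives peak 12: h1:12  h2:7  h3:2  h4:0  h5:0  h6:0.
Shift Activity 3→2, Activity 4→5.
Schedule Activity 1@1, Activity 2@1, Activity 3@2, Activity 4@5: h1:5  h2:2  h3:2  h4:2  h5:5  h6:5 — peak 5.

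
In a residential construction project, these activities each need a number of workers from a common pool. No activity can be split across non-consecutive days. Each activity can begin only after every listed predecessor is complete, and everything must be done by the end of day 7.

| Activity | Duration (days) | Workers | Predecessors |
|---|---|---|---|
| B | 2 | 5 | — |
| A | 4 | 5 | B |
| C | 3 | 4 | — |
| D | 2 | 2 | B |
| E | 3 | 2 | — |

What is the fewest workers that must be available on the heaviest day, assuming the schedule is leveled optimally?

Early-start (B@1, A@3, C@1, D@3, E@1) gives peak 13: d1:11  d2:11  d3:13  d4:7  d5:5  d6:5  d7:0.
Shift D→4, E→4.
Schedule B@1, A@3, C@1, D@4, E@4: d1:9  d2:9  d3:9  d4:9  d5:9  d6:7  d7:0 — peak 9.

9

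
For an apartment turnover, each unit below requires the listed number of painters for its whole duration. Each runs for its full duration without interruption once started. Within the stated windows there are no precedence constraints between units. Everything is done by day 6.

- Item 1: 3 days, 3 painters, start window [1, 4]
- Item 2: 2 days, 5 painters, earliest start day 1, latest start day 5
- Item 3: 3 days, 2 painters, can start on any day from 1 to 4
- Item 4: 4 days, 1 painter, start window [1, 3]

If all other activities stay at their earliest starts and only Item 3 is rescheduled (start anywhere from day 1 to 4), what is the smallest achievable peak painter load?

9

Item 3@1: d1:11  d2:11  d3:6  d4:1  d5:0  d6:0 → peak 11
Item 3@2: d1:9  d2:11  d3:6  d4:3  d5:0  d6:0 → peak 11
Item 3@3: d1:9  d2:9  d3:6  d4:3  d5:2  d6:0 → peak 9
Item 3@4: d1:9  d2:9  d3:4  d4:3  d5:2  d6:2 → peak 9
Best is Item 3@3, peak 9.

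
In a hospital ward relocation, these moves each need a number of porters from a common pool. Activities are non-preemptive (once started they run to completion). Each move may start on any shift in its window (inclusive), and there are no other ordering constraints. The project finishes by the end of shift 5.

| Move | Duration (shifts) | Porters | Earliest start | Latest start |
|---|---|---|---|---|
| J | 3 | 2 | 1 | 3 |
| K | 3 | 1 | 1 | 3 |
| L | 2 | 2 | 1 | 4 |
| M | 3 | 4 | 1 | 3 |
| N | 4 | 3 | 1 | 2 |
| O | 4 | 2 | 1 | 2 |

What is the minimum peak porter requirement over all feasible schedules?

Early-start (J@1, K@1, L@1, M@1, N@1, O@1) gives peak 14: s1:14  s2:14  s3:12  s4:5  s5:0.
Shift M→3.
Schedule J@1, K@1, L@1, M@3, N@1, O@1: s1:10  s2:10  s3:12  s4:9  s5:4 — peak 12.

12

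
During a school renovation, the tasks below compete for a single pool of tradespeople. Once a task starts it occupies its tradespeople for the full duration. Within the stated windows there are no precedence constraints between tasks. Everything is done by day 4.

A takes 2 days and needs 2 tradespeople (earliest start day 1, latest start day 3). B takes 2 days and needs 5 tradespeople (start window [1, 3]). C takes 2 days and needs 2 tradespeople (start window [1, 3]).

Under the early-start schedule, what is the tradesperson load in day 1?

9

At early start, day 1 has: A, B, C.
Demand: 2 + 5 + 2 = 9.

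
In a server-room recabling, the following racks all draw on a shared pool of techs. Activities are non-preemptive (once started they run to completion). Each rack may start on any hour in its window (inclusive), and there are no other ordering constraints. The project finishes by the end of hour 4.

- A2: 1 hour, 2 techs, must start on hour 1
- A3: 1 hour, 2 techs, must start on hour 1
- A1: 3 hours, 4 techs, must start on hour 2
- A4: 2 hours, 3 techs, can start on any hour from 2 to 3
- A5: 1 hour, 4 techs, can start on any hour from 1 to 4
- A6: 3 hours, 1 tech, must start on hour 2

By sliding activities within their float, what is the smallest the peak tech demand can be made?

Schedule A2@1, A3@1, A1@2, A4@2, A5@1, A6@2: h1:8  h2:8  h3:8  h4:5 — peak 8.
Total tech-hours = 29 over 4 hours ⇒ peak ≥ ⌈29/4⌉ = 8, so 8 is optimal.

8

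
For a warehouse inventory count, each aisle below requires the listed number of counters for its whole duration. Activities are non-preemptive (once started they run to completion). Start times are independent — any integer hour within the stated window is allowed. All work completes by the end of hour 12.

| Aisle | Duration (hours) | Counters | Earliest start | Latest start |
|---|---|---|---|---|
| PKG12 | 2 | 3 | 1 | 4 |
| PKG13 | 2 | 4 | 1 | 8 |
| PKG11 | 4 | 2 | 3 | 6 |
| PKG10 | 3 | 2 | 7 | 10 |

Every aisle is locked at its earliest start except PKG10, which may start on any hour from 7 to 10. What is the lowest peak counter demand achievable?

7

PKG10@7: h1:7  h2:7  h3:2  h4:2  h5:2  h6:2  h7:2  h8:2  h9:2  h10:0  h11:0  h12:0 → peak 7
PKG10@8: h1:7  h2:7  h3:2  h4:2  h5:2  h6:2  h7:0  h8:2  h9:2  h10:2  h11:0  h12:0 → peak 7
PKG10@9: h1:7  h2:7  h3:2  h4:2  h5:2  h6:2  h7:0  h8:0  h9:2  h10:2  h11:2  h12:0 → peak 7
PKG10@10: h1:7  h2:7  h3:2  h4:2  h5:2  h6:2  h7:0  h8:0  h9:0  h10:2  h11:2  h12:2 → peak 7
Best is PKG10@7, peak 7.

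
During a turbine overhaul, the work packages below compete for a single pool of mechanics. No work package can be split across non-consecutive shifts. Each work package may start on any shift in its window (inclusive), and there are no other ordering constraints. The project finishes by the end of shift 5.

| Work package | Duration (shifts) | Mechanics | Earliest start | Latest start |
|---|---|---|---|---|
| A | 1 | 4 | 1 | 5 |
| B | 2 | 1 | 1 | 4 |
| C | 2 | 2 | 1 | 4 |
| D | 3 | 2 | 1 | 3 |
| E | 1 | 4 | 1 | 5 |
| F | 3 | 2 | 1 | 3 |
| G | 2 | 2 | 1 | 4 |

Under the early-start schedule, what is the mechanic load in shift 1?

17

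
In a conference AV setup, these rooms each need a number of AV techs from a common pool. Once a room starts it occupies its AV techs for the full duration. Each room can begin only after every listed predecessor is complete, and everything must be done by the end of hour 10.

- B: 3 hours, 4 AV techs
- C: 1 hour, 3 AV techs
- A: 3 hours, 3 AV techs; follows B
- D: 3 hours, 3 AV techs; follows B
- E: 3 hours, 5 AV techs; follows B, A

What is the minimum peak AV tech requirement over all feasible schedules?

Early-start (B@1, C@1, A@4, D@4, E@7) gives peak 7: h1:7  h2:4  h3:4  h4:6  h5:6  h6:6  h7:5  h8:5  h9:5  h10:0.
Shift C→4, D→5, E→8.
Schedule B@1, C@4, A@4, D@5, E@8: h1:4  h2:4  h3:4  h4:6  h5:6  h6:6  h7:3  h8:5  h9:5  h10:5 — peak 6.

6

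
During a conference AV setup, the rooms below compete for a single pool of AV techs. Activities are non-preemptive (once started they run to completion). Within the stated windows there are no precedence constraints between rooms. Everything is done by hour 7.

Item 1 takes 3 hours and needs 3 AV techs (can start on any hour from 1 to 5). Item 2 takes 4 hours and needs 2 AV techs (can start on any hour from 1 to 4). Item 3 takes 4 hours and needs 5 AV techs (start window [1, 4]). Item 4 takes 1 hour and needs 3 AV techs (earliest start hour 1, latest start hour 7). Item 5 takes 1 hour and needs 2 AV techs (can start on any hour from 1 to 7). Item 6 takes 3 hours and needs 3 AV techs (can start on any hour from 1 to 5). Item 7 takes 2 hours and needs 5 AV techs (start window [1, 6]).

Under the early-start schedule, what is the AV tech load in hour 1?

23

At early start, hour 1 has: Item 1, Item 2, Item 3, Item 4, Item 5, Item 6, Item 7.
Demand: 3 + 2 + 5 + 3 + 2 + 3 + 5 = 23.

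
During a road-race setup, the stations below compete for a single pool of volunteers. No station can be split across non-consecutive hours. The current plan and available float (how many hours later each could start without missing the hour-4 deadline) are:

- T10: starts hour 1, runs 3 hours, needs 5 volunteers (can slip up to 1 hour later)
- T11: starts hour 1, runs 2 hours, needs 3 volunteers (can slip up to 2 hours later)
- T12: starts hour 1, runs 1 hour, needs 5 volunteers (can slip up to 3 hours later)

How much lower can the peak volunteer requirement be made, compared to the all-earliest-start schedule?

5

Early-start peak: h1:13  h2:8  h3:5  h4:0 ⇒ 13.
Leveled (T10@1, T11@1, T12@4): h1:8  h2:8  h3:5  h4:5 ⇒ 8.
Reduction 13 − 8 = 5.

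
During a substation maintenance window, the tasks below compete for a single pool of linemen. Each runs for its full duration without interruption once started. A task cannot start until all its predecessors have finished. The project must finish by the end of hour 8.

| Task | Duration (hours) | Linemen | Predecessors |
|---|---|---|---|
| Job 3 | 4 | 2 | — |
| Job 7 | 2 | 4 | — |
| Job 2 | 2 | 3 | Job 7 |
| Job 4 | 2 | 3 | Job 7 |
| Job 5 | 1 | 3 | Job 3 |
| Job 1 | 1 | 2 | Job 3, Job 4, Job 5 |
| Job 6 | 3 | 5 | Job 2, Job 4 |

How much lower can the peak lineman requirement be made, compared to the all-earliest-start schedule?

Early-start peak: h1:6  h2:6  h3:8  h4:8  h5:8  h6:7  h7:5  h8:0 ⇒ 8.
Leveled (Job 3@1, Job 7@1, Job 2@3, Job 4@3, Job 5@5, Job 1@6, Job 6@5): h1:6  h2:6  h3:8  h4:8  h5:8  h6:7  h7:5  h8:0 ⇒ 8.
Reduction 8 − 8 = 0.

0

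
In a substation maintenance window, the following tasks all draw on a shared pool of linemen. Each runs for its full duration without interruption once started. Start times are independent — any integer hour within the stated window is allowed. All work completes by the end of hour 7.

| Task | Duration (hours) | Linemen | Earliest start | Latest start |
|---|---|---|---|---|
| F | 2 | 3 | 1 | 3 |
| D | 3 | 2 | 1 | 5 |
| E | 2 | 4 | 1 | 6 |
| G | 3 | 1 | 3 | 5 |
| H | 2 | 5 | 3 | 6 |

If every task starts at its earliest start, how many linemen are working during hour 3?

8

At early start, hour 3 has: D, G, H.
Demand: 2 + 1 + 5 = 8.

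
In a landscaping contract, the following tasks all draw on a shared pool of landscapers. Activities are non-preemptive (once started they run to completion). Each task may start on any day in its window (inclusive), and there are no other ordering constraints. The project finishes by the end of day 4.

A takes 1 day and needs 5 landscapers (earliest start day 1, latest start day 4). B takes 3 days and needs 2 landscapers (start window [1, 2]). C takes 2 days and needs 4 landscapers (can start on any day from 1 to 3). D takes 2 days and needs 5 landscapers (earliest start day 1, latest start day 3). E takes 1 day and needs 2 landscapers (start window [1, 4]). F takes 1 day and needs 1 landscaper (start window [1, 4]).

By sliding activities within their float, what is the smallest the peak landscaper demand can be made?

9

Early-start (A@1, B@1, C@1, D@1, E@1, F@1) gives peak 19: d1:19  d2:11  d3:2  d4:0.
Shift B→2, D→3, E→2, F→2.
Schedule A@1, B@2, C@1, D@3, E@2, F@2: d1:9  d2:9  d3:7  d4:7 — peak 9.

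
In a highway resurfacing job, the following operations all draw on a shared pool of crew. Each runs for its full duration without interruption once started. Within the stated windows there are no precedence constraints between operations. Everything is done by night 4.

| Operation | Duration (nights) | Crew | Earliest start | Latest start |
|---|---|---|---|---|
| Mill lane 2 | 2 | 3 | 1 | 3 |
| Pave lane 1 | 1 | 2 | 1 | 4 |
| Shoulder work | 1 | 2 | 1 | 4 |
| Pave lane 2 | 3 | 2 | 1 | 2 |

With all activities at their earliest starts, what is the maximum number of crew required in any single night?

9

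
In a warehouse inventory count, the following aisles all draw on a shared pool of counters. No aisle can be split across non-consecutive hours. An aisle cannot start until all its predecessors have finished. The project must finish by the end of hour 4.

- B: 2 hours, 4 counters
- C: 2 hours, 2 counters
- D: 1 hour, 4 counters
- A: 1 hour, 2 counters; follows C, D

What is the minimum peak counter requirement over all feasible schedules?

6

Early-start (B@1, C@1, D@1, A@3) gives peak 10: h1:10  h2:6  h3:2  h4:0.
Shift D→3, A→4.
Schedule B@1, C@1, D@3, A@4: h1:6  h2:6  h3:4  h4:2 — peak 6.
No arrangement of the 24 feasible schedules does better.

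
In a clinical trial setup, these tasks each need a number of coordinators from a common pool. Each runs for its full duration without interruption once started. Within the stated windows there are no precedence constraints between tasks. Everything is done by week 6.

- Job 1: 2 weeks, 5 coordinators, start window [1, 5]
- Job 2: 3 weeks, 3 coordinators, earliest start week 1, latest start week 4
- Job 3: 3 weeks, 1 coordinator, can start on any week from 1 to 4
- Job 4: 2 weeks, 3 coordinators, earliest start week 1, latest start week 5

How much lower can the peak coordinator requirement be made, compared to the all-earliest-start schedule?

6

Early-start peak: w1:12  w2:12  w3:4  w4:0  w5:0  w6:0 ⇒ 12.
Leveled (Job 1@1, Job 2@3, Job 3@1, Job 4@4): w1:6  w2:6  w3:4  w4:6  w5:6  w6:0 ⇒ 6.
Reduction 12 − 6 = 6.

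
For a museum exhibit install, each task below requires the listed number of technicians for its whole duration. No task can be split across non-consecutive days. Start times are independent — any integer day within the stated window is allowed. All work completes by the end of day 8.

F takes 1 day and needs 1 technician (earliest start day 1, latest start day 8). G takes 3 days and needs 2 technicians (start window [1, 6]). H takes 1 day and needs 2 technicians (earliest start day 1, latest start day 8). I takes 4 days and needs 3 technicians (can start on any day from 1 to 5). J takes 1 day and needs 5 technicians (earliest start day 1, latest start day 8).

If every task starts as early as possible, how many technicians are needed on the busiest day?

Early-start schedule: F@1, G@1, H@1, I@1, J@1.
Load per day: day 1: 13, day 2: 5, day 3: 5, day 4: 3, day 5: 0, day 6: 0, day 7: 0, day 8: 0.
Peak is 13.

13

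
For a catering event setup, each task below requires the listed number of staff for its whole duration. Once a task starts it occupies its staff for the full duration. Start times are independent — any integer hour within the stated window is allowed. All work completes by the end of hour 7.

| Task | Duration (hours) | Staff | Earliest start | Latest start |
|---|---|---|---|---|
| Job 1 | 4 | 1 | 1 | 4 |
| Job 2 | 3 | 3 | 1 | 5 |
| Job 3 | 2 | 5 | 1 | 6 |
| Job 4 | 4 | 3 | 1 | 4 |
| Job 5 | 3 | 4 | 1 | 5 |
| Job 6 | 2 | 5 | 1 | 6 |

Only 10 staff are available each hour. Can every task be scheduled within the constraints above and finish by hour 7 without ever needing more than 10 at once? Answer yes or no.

yes

Schedule Job 1@1, Job 2@1, Job 3@1, Job 4@4, Job 5@3, Job 6@6: h1:9  h2:9  h3:8  h4:8  h5:7  h6:8  h7:8 — peak 9 ≤ 10.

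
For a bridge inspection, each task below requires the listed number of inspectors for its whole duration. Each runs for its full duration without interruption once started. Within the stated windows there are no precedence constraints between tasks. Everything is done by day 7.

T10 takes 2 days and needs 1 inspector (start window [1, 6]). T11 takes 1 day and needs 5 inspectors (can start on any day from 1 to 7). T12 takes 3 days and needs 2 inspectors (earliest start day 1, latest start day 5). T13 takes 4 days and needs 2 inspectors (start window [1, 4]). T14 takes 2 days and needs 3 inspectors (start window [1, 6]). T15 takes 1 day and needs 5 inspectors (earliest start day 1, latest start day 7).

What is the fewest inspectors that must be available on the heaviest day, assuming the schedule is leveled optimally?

5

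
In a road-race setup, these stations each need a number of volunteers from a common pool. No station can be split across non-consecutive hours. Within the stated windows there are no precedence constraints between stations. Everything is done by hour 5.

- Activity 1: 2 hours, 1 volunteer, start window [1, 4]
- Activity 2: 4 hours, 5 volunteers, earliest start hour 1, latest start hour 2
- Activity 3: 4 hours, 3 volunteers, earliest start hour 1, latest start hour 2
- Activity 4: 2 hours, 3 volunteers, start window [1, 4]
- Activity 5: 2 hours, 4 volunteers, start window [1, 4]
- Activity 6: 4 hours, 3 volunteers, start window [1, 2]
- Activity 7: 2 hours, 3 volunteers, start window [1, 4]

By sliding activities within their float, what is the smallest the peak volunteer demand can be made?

Early-start (Activity 1@1, Activity 2@1, Activity 3@1, Activity 4@1, Activity 5@1, Activity 6@1, Activity 7@1) gives peak 22: h1:22  h2:22  h3:11  h4:11  h5:0.
Shift Activity 4→3, Activity 7→3.
Schedule Activity 1@1, Activity 2@1, Activity 3@1, Activity 4@3, Activity 5@1, Activity 6@1, Activity 7@3: h1:16  h2:16  h3:17  h4:17  h5:0 — peak 17.

17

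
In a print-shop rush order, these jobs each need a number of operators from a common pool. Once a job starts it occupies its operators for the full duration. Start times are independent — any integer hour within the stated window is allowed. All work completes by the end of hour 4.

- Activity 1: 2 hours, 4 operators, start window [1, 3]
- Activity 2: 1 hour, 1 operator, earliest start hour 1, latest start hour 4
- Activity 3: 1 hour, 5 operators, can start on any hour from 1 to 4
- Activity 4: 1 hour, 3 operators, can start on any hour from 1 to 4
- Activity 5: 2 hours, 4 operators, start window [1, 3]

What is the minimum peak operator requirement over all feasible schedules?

8

Early-start (Activity 1@1, Activity 2@1, Activity 3@1, Activity 4@1, Activity 5@1) gives peak 17: h1:17  h2:8  h3:0  h4:0.
Shift Activity 3→4, Activity 5→2.
Schedule Activity 1@1, Activity 2@1, Activity 3@4, Activity 4@1, Activity 5@2: h1:8  h2:8  h3:4  h4:5 — peak 8.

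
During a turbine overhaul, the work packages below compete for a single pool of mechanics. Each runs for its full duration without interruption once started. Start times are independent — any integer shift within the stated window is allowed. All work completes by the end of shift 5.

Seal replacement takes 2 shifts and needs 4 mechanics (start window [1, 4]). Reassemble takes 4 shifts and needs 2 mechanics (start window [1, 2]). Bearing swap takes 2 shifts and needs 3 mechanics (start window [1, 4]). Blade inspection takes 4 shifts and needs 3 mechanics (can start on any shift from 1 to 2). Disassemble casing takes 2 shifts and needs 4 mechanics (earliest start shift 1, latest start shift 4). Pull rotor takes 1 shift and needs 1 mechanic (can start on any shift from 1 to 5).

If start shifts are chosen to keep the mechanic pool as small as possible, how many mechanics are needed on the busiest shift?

12

Early-start (Seal replacement@1, Reassemble@1, Bearing swap@1, Blade inspection@1, Disassemble casing@1, Pull rotor@1) gives peak 17: s1:17  s2:16  s3:5  s4:5  s5:0.
Shift Disassemble casing→3, Pull rotor→3.
Schedule Seal replacement@1, Reassemble@1, Bearing swap@1, Blade inspection@1, Disassemble casing@3, Pull rotor@3: s1:12  s2:12  s3:10  s4:9  s5:0 — peak 12.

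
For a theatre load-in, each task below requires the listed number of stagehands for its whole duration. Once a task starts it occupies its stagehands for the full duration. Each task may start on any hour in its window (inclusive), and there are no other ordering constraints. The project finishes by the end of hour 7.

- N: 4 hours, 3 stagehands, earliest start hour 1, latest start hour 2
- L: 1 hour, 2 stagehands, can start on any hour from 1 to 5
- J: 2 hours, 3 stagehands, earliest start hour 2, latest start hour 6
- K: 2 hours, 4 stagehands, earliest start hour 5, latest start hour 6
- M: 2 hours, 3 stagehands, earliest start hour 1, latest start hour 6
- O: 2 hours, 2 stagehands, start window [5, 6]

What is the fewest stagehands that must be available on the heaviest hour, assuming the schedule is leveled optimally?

Early-start (N@1, L@1, J@2, K@5, M@1, O@5) gives peak 9: h1:8  h2:9  h3:6  h4:3  h5:6  h6:6  h7:0.
Shift K→6, M→4.
Schedule N@1, L@1, J@2, K@6, M@4, O@5: h1:5  h2:6  h3:6  h4:6  h5:5  h6:6  h7:4 — peak 6.
Total stagehand-hours = 38 over 7 hours ⇒ peak ≥ ⌈38/7⌉ = 6, so 6 is optimal.

6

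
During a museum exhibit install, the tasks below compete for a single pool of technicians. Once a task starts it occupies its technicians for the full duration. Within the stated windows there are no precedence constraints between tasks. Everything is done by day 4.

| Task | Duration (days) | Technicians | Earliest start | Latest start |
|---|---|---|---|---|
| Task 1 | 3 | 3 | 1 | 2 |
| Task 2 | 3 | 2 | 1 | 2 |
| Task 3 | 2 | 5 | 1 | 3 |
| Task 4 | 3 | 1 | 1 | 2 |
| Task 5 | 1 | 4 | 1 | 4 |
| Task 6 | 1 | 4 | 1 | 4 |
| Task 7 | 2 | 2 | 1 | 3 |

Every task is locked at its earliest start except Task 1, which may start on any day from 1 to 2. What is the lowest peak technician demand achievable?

Task 1@1: d1:21  d2:13  d3:6  d4:0 → peak 21
Task 1@2: d1:18  d2:13  d3:6  d4:3 → peak 18
Best is Task 1@2, peak 18.

18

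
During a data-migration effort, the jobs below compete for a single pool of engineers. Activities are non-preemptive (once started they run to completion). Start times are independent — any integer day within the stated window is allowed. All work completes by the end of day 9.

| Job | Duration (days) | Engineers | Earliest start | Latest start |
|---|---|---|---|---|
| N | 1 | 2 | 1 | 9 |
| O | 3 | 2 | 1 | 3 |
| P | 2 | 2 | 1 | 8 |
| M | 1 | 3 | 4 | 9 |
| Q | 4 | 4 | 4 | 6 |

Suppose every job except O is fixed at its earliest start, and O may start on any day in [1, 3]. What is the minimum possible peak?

O@1: d1:6  d2:4  d3:2  d4:7  d5:4  d6:4  d7:4  d8:0  d9:0 → peak 7
O@2: d1:4  d2:4  d3:2  d4:9  d5:4  d6:4  d7:4  d8:0  d9:0 → peak 9
O@3: d1:4  d2:2  d3:2  d4:9  d5:6  d6:4  d7:4  d8:0  d9:0 → peak 9
Best is O@1, peak 7.

7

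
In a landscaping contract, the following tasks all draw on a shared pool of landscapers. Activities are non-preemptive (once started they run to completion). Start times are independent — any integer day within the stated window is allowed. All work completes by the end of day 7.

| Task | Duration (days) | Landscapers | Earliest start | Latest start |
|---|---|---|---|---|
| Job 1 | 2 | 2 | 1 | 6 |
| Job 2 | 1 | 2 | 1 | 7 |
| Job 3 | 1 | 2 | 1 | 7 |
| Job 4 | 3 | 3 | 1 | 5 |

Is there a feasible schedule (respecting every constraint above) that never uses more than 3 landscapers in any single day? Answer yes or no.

Schedule Job 1@1, Job 2@3, Job 3@4, Job 4@5: d1:2  d2:2  d3:2  d4:2  d5:3  d6:3  d7:3 — peak 3 ≤ 3.

yes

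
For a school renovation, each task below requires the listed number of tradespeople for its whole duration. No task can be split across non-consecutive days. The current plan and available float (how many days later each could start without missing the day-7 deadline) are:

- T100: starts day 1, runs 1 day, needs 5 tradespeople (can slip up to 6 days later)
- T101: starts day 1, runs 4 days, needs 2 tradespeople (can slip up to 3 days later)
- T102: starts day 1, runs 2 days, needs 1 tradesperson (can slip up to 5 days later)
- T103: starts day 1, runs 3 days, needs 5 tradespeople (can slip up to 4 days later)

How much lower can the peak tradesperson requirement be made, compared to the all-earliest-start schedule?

6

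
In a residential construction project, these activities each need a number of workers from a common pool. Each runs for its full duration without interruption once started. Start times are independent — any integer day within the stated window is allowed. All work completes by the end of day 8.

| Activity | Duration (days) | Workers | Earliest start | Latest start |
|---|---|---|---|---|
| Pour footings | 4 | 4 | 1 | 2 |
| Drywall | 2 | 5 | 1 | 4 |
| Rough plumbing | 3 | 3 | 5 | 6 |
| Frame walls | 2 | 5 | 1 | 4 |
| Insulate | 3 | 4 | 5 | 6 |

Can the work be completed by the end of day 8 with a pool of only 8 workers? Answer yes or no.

The minimum achievable peak is 9; 8 < 9, so no feasible schedule stays within the cap.

no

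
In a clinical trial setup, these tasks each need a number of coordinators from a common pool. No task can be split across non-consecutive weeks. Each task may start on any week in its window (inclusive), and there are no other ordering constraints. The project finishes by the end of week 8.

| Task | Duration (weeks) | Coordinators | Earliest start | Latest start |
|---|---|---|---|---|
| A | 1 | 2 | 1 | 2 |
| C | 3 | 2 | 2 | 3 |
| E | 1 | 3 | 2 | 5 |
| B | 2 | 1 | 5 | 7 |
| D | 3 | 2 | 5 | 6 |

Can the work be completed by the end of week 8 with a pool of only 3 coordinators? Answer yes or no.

yes

Schedule A@1, C@2, E@5, B@6, D@6: w1:2  w2:2  w3:2  w4:2  w5:3  w6:3  w7:3  w8:2 — peak 3 ≤ 3.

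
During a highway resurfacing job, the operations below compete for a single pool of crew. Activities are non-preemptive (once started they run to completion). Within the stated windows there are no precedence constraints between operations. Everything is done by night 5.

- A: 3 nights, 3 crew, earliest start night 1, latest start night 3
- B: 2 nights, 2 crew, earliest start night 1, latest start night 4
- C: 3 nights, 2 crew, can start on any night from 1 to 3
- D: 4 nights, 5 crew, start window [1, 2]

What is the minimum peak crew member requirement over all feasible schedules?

Early-start (A@1, B@1, C@1, D@1) gives peak 12: n1:12  n2:12  n3:10  n4:5  n5:0.
Shift C→3.
Schedule A@1, B@1, C@3, D@1: n1:10  n2:10  n3:10  n4:7  n5:2 — peak 10.

10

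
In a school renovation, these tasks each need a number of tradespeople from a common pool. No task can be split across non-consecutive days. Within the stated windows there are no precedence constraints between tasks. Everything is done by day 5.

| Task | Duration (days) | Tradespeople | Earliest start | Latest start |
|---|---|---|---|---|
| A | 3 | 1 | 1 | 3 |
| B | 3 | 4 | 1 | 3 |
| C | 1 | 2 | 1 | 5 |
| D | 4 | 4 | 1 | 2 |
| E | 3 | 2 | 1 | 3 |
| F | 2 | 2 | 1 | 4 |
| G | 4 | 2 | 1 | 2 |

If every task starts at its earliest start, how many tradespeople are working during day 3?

13

At early start, day 3 has: A, B, D, E, G.
Demand: 1 + 4 + 4 + 2 + 2 = 13.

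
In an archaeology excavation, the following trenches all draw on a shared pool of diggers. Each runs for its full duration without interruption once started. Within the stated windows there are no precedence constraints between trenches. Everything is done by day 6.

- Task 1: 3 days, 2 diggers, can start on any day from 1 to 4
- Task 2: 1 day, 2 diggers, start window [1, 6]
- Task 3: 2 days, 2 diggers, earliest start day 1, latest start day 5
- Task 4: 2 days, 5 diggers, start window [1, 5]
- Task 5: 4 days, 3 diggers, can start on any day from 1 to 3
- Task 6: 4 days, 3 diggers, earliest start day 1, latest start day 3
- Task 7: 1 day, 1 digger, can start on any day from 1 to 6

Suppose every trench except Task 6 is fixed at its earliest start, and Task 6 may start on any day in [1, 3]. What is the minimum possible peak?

15

Task 6@1: d1:18  d2:15  d3:8  d4:6  d5:0  d6:0 → peak 18
Task 6@2: d1:15  d2:15  d3:8  d4:6  d5:3  d6:0 → peak 15
Task 6@3: d1:15  d2:12  d3:8  d4:6  d5:3  d6:3 → peak 15
Best is Task 6@2, peak 15.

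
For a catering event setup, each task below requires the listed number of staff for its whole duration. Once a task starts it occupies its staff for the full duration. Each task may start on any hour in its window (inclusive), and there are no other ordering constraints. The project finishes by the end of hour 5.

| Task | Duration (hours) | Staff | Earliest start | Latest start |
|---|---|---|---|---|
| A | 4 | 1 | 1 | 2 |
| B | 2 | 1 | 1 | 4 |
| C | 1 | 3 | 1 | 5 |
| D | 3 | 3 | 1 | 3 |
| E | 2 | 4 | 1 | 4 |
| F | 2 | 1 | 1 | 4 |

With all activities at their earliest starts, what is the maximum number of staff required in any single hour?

13

Early-start schedule: A@1, B@1, C@1, D@1, E@1, F@1.
Load per hour: hour 1: 13, hour 2: 10, hour 3: 4, hour 4: 1, hour 5: 0.
Peak is 13.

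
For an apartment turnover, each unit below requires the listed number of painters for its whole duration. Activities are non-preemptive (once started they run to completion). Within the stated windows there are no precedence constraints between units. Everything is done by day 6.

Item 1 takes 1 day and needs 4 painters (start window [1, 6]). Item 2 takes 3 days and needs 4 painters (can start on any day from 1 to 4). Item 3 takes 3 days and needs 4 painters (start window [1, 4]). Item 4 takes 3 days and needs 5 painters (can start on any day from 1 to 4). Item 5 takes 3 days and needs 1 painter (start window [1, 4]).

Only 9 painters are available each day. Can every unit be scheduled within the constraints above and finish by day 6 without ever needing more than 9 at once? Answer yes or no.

Schedule Item 1@1, Item 2@1, Item 3@2, Item 4@4, Item 5@1: d1:9  d2:9  d3:9  d4:9  d5:5  d6:5 — peak 9 ≤ 9.

yes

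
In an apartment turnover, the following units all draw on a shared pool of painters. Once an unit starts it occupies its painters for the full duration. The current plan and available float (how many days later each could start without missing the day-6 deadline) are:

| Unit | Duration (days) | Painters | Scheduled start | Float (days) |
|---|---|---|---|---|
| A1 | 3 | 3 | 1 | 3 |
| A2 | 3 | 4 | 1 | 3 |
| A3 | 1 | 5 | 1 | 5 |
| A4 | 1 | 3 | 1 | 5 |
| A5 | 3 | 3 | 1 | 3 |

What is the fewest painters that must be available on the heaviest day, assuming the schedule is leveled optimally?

8

Early-start (A1@1, A2@1, A3@1, A4@1, A5@1) gives peak 18: d1:18  d2:10  d3:10  d4:0  d5:0  d6:0.
Shift A3→4, A4→5, A5→4.
Schedule A1@1, A2@1, A3@4, A4@5, A5@4: d1:7  d2:7  d3:7  d4:8  d5:6  d6:3 — peak 8.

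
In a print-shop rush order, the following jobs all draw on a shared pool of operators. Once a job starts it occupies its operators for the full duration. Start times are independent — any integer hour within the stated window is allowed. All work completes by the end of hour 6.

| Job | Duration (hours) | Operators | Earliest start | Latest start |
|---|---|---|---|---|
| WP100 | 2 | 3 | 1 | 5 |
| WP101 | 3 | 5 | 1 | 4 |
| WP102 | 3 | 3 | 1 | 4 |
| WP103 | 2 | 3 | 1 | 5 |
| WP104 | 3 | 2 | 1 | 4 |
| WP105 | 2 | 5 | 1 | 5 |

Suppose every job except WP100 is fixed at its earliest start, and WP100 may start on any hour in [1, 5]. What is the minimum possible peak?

WP100@1: h1:21  h2:21  h3:10  h4:0  h5:0  h6:0 → peak 21
WP100@2: h1:18  h2:21  h3:13  h4:0  h5:0  h6:0 → peak 21
WP100@3: h1:18  h2:18  h3:13  h4:3  h5:0  h6:0 → peak 18
WP100@4: h1:18  h2:18  h3:10  h4:3  h5:3  h6:0 → peak 18
WP100@5: h1:18  h2:18  h3:10  h4:0  h5:3  h6:3 → peak 18
Best is WP100@3, peak 18.

18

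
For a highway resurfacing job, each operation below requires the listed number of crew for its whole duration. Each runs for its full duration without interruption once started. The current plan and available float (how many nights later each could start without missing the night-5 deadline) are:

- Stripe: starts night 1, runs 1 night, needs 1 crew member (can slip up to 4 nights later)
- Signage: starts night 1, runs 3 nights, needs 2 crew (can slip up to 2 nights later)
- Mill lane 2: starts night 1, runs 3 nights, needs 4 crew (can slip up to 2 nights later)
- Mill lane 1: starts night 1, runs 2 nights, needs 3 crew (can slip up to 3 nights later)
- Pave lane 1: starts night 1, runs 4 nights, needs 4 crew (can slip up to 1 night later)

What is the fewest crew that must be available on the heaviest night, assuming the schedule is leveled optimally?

10

Early-start (Stripe@1, Signage@1, Mill lane 2@1, Mill lane 1@1, Pave lane 1@1) gives peak 14: n1:14  n2:13  n3:10  n4:4  n5:0.
Shift Mill lane 1→4, Pave lane 1→2.
Schedule Stripe@1, Signage@1, Mill lane 2@1, Mill lane 1@4, Pave lane 1@2: n1:7  n2:10  n3:10  n4:7  n5:7 — peak 10.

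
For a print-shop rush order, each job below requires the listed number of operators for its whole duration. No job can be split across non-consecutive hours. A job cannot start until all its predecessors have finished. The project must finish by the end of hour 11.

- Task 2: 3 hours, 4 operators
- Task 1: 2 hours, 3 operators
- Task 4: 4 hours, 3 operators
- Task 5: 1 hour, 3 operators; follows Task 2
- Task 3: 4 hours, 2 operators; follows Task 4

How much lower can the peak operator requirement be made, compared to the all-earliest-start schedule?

Early-start peak: h1:10  h2:10  h3:7  h4:6  h5:2  h6:2  h7:2  h8:2  h9:0  h10:0  h11:0 ⇒ 10.
Leveled (Task 2@1, Task 1@8, Task 4@4, Task 5@10, Task 3@8): h1:4  h2:4  h3:4  h4:3  h5:3  h6:3  h7:3  h8:5  h9:5  h10:5  h11:2 ⇒ 5.
Reduction 10 − 5 = 5.

5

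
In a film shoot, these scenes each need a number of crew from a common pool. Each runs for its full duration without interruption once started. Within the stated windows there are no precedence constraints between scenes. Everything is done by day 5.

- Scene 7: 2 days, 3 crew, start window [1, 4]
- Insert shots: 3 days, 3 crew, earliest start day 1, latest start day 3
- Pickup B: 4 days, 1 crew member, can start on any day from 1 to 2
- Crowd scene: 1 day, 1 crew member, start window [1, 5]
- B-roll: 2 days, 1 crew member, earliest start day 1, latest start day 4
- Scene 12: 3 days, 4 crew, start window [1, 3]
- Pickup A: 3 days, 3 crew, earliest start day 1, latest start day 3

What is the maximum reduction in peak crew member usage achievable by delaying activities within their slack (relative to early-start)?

Early-start peak: d1:16  d2:15  d3:11  d4:1  d5:0 ⇒ 16.
Leveled (Scene 7@1, Insert shots@1, Pickup B@1, Crowd scene@1, B-roll@1, Scene 12@3, Pickup A@2): d1:9  d2:11  d3:11  d4:8  d5:4 ⇒ 11.
Reduction 16 − 11 = 5.

5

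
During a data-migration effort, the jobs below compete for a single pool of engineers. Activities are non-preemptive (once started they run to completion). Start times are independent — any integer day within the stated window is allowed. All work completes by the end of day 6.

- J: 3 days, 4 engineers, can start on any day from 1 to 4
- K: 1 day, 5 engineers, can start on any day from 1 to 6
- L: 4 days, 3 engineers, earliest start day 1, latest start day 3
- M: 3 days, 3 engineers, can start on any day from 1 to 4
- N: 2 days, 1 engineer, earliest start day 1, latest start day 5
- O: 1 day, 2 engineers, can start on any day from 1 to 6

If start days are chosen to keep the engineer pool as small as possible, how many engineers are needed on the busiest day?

8

Early-start (J@1, K@1, L@1, M@1, N@1, O@1) gives peak 18: d1:18  d2:11  d3:10  d4:3  d5:0  d6:0.
Shift K→5, M→4, O→4.
Schedule J@1, K@5, L@1, M@4, N@1, O@4: d1:8  d2:8  d3:7  d4:8  d5:8  d6:3 — peak 8.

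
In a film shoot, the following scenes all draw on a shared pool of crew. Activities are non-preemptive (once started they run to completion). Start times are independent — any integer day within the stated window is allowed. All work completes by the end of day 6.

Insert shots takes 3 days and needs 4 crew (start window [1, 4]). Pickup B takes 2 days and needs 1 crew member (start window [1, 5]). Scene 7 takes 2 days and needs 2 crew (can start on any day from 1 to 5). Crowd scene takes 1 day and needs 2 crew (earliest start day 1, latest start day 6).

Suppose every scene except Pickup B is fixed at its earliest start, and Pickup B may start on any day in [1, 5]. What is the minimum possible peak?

Pickup B@1: d1:9  d2:7  d3:4  d4:0  d5:0  d6:0 → peak 9
Pickup B@2: d1:8  d2:7  d3:5  d4:0  d5:0  d6:0 → peak 8
Pickup B@3: d1:8  d2:6  d3:5  d4:1  d5:0  d6:0 → peak 8
Pickup B@4: d1:8  d2:6  d3:4  d4:1  d5:1  d6:0 → peak 8
Pickup B@5: d1:8  d2:6  d3:4  d4:0  d5:1  d6:1 → peak 8
Best is Pickup B@2, peak 8.

8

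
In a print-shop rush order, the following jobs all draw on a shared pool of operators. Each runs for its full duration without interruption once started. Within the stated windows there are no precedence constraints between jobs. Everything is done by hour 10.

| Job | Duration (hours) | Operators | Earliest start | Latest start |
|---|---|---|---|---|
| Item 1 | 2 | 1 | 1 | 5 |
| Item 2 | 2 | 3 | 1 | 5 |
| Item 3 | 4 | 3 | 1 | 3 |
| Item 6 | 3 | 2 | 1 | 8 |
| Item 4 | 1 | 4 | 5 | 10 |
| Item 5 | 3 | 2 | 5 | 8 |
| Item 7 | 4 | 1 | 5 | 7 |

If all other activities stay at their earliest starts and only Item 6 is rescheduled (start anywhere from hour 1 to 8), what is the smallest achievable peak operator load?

Item 6@1: h1:9  h2:9  h3:5  h4:3  h5:7  h6:3  h7:3  h8:1  h9:0  h10:0 → peak 9
Item 6@2: h1:7  h2:9  h3:5  h4:5  h5:7  h6:3  h7:3  h8:1  h9:0  h10:0 → peak 9
Item 6@3: h1:7  h2:7  h3:5  h4:5  h5:9  h6:3  h7:3  h8:1  h9:0  h10:0 → peak 9
Item 6@4: h1:7  h2:7  h3:3  h4:5  h5:9  h6:5  h7:3  h8:1  h9:0  h10:0 → peak 9
Item 6@5: h1:7  h2:7  h3:3  h4:3  h5:9  h6:5  h7:5  h8:1  h9:0  h10:0 → peak 9
Item 6@6: h1:7  h2:7  h3:3  h4:3  h5:7  h6:5  h7:5  h8:3  h9:0  h10:0 → peak 7
Item 6@7: h1:7  h2:7  h3:3  h4:3  h5:7  h6:3  h7:5  h8:3  h9:2  h10:0 → peak 7
Item 6@8: h1:7  h2:7  h3:3  h4:3  h5:7  h6:3  h7:3  h8:3  h9:2  h10:2 → peak 7
Best is Item 6@6, peak 7.

7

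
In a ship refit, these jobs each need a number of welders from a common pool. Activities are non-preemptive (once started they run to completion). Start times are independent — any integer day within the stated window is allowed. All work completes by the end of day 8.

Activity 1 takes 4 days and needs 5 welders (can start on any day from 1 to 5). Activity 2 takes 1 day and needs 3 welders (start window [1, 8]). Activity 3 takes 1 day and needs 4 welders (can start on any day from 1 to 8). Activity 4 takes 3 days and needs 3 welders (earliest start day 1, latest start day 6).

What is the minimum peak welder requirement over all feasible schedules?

Early-start (Activity 1@1, Activity 2@1, Activity 3@1, Activity 4@1) gives peak 15: d1:15  d2:8  d3:8  d4:5  d5:0  d6:0  d7:0  d8:0.
Shift Activity 2→5, Activity 3→8, Activity 4→5.
Schedule Activity 1@1, Activity 2@5, Activity 3@8, Activity 4@5: d1:5  d2:5  d3:5  d4:5  d5:6  d6:3  d7:3  d8:4 — peak 6.

6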